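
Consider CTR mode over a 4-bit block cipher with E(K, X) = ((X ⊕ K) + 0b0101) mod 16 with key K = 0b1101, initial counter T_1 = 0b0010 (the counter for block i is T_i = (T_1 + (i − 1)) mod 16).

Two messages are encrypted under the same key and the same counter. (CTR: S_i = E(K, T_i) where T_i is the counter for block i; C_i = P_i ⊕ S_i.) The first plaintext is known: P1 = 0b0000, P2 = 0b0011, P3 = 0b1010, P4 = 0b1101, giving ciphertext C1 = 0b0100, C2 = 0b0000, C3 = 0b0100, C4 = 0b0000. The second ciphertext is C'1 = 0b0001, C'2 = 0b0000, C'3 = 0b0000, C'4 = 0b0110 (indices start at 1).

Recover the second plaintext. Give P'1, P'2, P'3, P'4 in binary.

In CTR with a reused counter, both messages share the same keystream S_i, so C_i ⊕ C'_i = P_i ⊕ P'_i and thus P'_i = P_i ⊕ C_i ⊕ C'_i.
P'1: 0b0000 ⊕ 0b0100 ⊕ 0b0001 = 0b0101.
P'2: 0b0011 ⊕ 0b0000 ⊕ 0b0000 = 0b0011.
P'3: 0b1010 ⊕ 0b0100 ⊕ 0b0000 = 0b1110.
P'4: 0b1101 ⊕ 0b0000 ⊕ 0b0110 = 0b1011.

P'1 = 0b0101, P'2 = 0b0011, P'3 = 0b1110, P'4 = 0b1011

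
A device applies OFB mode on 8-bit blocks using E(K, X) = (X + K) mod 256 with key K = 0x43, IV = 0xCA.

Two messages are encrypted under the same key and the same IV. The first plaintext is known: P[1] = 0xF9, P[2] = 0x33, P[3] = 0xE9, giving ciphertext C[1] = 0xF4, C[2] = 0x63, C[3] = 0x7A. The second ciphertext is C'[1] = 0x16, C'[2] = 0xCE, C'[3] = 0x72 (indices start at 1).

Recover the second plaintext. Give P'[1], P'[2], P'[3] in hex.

P'[1] = 0x1B, P'[2] = 0x9E, P'[3] = 0xE1

In OFB with a reused IV, both messages share the same keystream S_i, so C_i ⊕ C'_i = P_i ⊕ P'_i and thus P'_i = P_i ⊕ C_i ⊕ C'_i.
P'[1]: 0xF9 ⊕ 0xF4 ⊕ 0x16 = 0x1B.
P'[2]: 0x33 ⊕ 0x63 ⊕ 0xCE = 0x9E.
P'[3]: 0xE9 ⊕ 0x7A ⊕ 0x72 = 0xE1.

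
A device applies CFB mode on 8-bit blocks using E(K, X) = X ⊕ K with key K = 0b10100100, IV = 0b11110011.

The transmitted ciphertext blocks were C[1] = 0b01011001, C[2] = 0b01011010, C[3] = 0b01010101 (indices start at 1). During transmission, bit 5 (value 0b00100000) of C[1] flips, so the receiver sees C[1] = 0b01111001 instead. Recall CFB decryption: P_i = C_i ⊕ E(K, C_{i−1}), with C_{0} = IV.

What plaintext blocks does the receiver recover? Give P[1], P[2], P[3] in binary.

Only C[1] changed, to 0b01111001. In CFB, a change in C_i flips the same bit in P_i and garbles P_{i+1}. Decrypting the received ciphertext:
P[1]: E(K, 0b11110011) = 0b01010111; 0b01111001 ⊕ 0b01010111 = 0b00101110.
P[2]: E(K, 0b01111001) = 0b11011101; 0b01011010 ⊕ 0b11011101 = 0b10000111.
P[3]: E(K, 0b01011010) = 0b11111110; 0b01010101 ⊕ 0b11111110 = 0b10101011.
Blocks that differ from the original plaintext: P[1], P[2].

P[1] = 0b00101110, P[2] = 0b10000111, P[3] = 0b10101011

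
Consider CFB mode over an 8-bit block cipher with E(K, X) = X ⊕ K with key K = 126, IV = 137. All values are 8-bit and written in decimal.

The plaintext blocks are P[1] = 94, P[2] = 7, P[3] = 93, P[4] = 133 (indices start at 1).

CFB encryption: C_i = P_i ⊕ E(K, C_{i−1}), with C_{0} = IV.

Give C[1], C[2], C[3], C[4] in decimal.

C[1] = 169, C[2] = 208, C[3] = 243, C[4] = 8

C[1]: E(K, 137) = 247; 94 ⊕ 247 = 169.
C[2]: E(K, 169) = 215; 7 ⊕ 215 = 208.
C[3]: E(K, 208) = 174; 93 ⊕ 174 = 243.
C[4]: E(K, 243) = 141; 133 ⊕ 141 = 8.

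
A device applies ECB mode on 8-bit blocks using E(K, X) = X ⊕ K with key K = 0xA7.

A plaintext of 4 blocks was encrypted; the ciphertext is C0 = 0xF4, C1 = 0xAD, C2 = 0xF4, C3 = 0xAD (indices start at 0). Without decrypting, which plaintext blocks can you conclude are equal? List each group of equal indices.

P0 = P2; P1 = P3

ECB encrypts each block independently with the same key, so equal ciphertext blocks imply equal plaintext blocks.
C0 = C2 = 0xF4, so P0 = P2.
C1 = C3 = 0xAD, so P1 = P3.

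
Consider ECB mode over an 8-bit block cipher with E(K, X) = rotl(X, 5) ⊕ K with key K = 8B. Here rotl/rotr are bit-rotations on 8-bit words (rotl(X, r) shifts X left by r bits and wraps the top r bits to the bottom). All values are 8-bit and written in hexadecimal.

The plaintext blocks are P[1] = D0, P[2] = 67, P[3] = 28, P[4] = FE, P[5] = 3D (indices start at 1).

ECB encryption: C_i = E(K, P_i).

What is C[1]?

C[1]: E(K, D0) = 91.

C[1] = 91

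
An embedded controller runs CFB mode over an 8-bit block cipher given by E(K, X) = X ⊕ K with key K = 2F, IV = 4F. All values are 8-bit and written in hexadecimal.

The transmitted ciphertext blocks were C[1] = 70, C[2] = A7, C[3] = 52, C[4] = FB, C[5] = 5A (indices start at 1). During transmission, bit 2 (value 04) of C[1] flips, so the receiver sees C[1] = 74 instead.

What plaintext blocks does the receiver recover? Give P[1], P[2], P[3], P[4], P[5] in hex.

P[1] = 14, P[2] = FC, P[3] = DA, P[4] = 86, P[5] = 8E

CFB decryption: P_i = C_i ⊕ E(K, C_{i−1}), with C_{0} = IV.
Only C[1] changed, to 74. In CFB, a change in C_i flips the same bit in P_i and garbles P_{i+1}. Decrypting the received ciphertext:
P[1]: E(K, 4F) = 60; 74 ⊕ 60 = 14.
P[2]: E(K, 74) = 5B; A7 ⊕ 5B = FC.
P[3]: E(K, A7) = 88; 52 ⊕ 88 = DA.
P[4]: E(K, 52) = 7D; FB ⊕ 7D = 86.
P[5]: E(K, FB) = D4; 5A ⊕ D4 = 8E.
Blocks that differ from the original plaintext: P[1], P[2].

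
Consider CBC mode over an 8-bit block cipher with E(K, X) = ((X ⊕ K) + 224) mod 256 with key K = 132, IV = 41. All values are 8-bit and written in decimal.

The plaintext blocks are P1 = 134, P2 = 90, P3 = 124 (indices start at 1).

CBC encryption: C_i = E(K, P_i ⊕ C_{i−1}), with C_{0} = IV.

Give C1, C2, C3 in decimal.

C1 = 11, C2 = 181, C3 = 45

C1: P1 ⊕ 41 = 175; E(K, 175) = 11.
C2: P2 ⊕ 11 = 81; E(K, 81) = 181.
C3: P3 ⊕ 181 = 201; E(K, 201) = 45.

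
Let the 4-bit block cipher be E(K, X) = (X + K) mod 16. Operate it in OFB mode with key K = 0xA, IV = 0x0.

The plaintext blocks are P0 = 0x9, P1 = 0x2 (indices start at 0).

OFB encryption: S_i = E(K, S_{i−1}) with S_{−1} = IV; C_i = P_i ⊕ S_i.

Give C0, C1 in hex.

C0: S = E(K, 0x0) = 0xA; 0x9 ⊕ 0xA = 0x3.
C1: S = E(K, 0xA) = 0x4; 0x2 ⊕ 0x4 = 0x6.

C0 = 0x3, C1 = 0x6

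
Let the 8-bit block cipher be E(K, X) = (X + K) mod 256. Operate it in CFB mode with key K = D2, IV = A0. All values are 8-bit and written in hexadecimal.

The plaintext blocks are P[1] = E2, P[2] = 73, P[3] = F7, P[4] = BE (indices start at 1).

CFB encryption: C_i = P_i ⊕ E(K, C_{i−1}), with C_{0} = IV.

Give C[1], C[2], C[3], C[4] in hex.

C[1] = 90, C[2] = 11, C[3] = 14, C[4] = 58

C[1]: E(K, A0) = 72; E2 ⊕ 72 = 90.
C[2]: E(K, 90) = 62; 73 ⊕ 62 = 11.
C[3]: E(K, 11) = E3; F7 ⊕ E3 = 14.
C[4]: E(K, 14) = E6; BE ⊕ E6 = 58.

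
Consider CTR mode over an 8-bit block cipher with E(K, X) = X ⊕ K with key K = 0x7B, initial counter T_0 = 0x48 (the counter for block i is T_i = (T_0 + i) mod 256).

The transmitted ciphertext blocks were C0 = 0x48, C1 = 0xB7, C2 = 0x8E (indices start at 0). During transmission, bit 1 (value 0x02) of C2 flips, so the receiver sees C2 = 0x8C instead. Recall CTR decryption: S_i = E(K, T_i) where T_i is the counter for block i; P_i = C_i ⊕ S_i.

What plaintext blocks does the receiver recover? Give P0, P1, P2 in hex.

P0 = 0x7B, P1 = 0x85, P2 = 0xBD

Only C2 changed, to 0x8C. In CTR, a change in C_i flips the same bit in P_i only; the keystream is unaffected. Decrypting the received ciphertext:
P0: T = 0x48, S = E(K, T) = 0x33; 0x48 ⊕ 0x33 = 0x7B.
P1: T = 0x49, S = E(K, T) = 0x32; 0xB7 ⊕ 0x32 = 0x85.
P2: T = 0x4A, S = E(K, T) = 0x31; 0x8C ⊕ 0x31 = 0xBD.
Blocks that differ from the original plaintext: P2.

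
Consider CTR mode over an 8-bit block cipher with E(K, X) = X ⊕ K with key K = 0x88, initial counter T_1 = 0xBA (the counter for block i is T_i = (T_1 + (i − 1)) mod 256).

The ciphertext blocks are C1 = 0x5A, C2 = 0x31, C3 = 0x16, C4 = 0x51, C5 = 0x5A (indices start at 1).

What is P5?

CTR decryption: S_i = E(K, T_i) where T_i is the counter for block i; P_i = C_i ⊕ S_i.
P5: T = 0xBE, S = E(K, T) = 0x36; 0x5A ⊕ 0x36 = 0x6C.

P5 = 0x6C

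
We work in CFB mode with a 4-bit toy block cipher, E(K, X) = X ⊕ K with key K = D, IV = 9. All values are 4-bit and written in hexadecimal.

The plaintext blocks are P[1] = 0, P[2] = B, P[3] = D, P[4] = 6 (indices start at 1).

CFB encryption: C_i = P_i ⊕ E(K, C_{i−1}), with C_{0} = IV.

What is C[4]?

C[1]: E(K, 9) = 4; 0 ⊕ 4 = 4.
C[2]: E(K, 4) = 9; B ⊕ 9 = 2.
C[3]: E(K, 2) = F; D ⊕ F = 2.
C[4]: E(K, 2) = F; 6 ⊕ F = 9.

C[4] = 9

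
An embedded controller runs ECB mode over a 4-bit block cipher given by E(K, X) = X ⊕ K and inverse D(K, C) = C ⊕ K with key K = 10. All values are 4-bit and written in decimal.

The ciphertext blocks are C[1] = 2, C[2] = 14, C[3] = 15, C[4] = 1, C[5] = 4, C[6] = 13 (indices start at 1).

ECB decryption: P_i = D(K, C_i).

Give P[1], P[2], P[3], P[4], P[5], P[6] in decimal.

P[1]: D(K, 2) = 8.
P[2]: D(K, 14) = 4.
P[3]: D(K, 15) = 5.
P[4]: D(K, 1) = 11.
P[5]: D(K, 4) = 14.
P[6]: D(K, 13) = 7.

P[1] = 8, P[2] = 4, P[3] = 5, P[4] = 11, P[5] = 14, P[6] = 7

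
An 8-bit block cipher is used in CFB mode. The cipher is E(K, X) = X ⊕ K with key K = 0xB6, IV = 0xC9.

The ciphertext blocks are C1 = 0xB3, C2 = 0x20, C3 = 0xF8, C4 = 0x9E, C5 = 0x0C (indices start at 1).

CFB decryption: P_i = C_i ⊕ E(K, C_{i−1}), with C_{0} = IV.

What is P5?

P5: E(K, 0x9E) = 0x28; 0x0C ⊕ 0x28 = 0x24.

P5 = 0x24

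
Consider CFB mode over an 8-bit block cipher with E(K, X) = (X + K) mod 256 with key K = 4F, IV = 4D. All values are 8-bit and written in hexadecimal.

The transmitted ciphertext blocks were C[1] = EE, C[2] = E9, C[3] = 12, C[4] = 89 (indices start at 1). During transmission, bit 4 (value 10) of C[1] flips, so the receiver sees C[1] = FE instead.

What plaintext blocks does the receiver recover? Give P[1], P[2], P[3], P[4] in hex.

CFB decryption: P_i = C_i ⊕ E(K, C_{i−1}), with C_{0} = IV.
Only C[1] changed, to FE. In CFB, a change in C_i flips the same bit in P_i and garbles P_{i+1}. Decrypting the received ciphertext:
P[1]: E(K, 4D) = 9C; FE ⊕ 9C = 62.
P[2]: E(K, FE) = 4D; E9 ⊕ 4D = A4.
P[3]: E(K, E9) = 38; 12 ⊕ 38 = 2A.
P[4]: E(K, 12) = 61; 89 ⊕ 61 = E8.
Blocks that differ from the original plaintext: P[1], P[2].

P[1] = 62, P[2] = A4, P[3] = 2A, P[4] = E8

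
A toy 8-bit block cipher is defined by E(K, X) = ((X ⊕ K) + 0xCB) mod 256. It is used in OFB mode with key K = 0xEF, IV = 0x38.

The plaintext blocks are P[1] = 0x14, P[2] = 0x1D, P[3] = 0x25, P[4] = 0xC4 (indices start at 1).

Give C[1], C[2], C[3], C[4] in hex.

OFB encryption: S_i = E(K, S_{i−1}) with S_{0} = IV; C_i = P_i ⊕ S_i.
C[1]: S = E(K, 0x38) = 0xA2; 0x14 ⊕ 0xA2 = 0xB6.
C[2]: S = E(K, 0xA2) = 0x18; 0x1D ⊕ 0x18 = 0x05.
C[3]: S = E(K, 0x18) = 0xC2; 0x25 ⊕ 0xC2 = 0xE7.
C[4]: S = E(K, 0xC2) = 0xF8; 0xC4 ⊕ 0xF8 = 0x3C.

C[1] = 0xB6, C[2] = 0x05, C[3] = 0xE7, C[4] = 0x3C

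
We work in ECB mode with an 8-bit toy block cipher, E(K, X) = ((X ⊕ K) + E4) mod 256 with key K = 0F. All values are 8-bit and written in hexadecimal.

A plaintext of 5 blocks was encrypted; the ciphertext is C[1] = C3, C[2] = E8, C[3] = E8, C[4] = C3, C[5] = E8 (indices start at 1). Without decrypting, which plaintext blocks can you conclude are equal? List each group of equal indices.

ECB encrypts each block independently with the same key, so equal ciphertext blocks imply equal plaintext blocks.
C[1] = C[4] = C3, so P[1] = P[4].
C[2] = C[3] = C[5] = E8, so P[2] = P[3] = P[5].

P[1] = P[4]; P[2] = P[3] = P[5]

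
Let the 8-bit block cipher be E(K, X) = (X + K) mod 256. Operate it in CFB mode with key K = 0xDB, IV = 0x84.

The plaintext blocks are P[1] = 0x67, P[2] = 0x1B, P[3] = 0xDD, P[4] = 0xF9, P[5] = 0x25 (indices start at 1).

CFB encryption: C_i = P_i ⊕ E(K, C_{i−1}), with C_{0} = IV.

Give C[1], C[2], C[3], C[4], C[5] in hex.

C[1] = 0x38, C[2] = 0x08, C[3] = 0x3E, C[4] = 0xE0, C[5] = 0x9E

C[1]: E(K, 0x84) = 0x5F; 0x67 ⊕ 0x5F = 0x38.
C[2]: E(K, 0x38) = 0x13; 0x1B ⊕ 0x13 = 0x08.
C[3]: E(K, 0x08) = 0xE3; 0xDD ⊕ 0xE3 = 0x3E.
C[4]: E(K, 0x3E) = 0x19; 0xF9 ⊕ 0x19 = 0xE0.
C[5]: E(K, 0xE0) = 0xBB; 0x25 ⊕ 0xBB = 0x9E.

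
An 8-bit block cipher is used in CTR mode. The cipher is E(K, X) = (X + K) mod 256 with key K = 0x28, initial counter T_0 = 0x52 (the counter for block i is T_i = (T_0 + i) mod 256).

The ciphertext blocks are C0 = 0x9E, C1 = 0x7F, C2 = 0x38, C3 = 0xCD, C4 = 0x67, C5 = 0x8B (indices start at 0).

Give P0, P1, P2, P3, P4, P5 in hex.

P0 = 0xE4, P1 = 0x04, P2 = 0x44, P3 = 0xB0, P4 = 0x19, P5 = 0xF4

CTR decryption: S_i = E(K, T_i) where T_i is the counter for block i; P_i = C_i ⊕ S_i.
P0: T = 0x52, S = E(K, T) = 0x7A; 0x9E ⊕ 0x7A = 0xE4.
P1: T = 0x53, S = E(K, T) = 0x7B; 0x7F ⊕ 0x7B = 0x04.
P2: T = 0x54, S = E(K, T) = 0x7C; 0x38 ⊕ 0x7C = 0x44.
P3: T = 0x55, S = E(K, T) = 0x7D; 0xCD ⊕ 0x7D = 0xB0.
P4: T = 0x56, S = E(K, T) = 0x7E; 0x67 ⊕ 0x7E = 0x19.
P5: T = 0x57, S = E(K, T) = 0x7F; 0x8B ⊕ 0x7F = 0xF4.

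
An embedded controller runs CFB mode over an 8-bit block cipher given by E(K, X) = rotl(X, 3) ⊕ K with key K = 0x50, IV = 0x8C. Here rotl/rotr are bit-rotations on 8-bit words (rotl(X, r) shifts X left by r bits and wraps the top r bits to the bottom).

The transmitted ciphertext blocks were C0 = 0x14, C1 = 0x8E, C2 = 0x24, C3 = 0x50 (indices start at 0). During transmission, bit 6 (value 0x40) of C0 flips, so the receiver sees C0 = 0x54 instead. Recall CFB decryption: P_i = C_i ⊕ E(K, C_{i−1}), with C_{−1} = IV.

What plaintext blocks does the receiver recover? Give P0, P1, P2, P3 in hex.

Only C0 changed, to 0x54. In CFB, a change in C_i flips the same bit in P_i and garbles P_{i+1}. Decrypting the received ciphertext:
P0: E(K, 0x8C) = 0x34; 0x54 ⊕ 0x34 = 0x60.
P1: E(K, 0x54) = 0xF2; 0x8E ⊕ 0xF2 = 0x7C.
P2: E(K, 0x8E) = 0x24; 0x24 ⊕ 0x24 = 0x00.
P3: E(K, 0x24) = 0x71; 0x50 ⊕ 0x71 = 0x21.
Blocks that differ from the original plaintext: P0, P1.

P0 = 0x60, P1 = 0x7C, P2 = 0x00, P3 = 0x21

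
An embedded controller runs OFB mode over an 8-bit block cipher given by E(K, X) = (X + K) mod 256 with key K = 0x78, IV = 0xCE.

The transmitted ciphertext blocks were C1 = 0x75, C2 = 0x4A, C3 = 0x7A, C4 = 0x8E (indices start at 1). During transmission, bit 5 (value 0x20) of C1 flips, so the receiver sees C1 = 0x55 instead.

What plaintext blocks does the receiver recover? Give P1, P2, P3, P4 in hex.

P1 = 0x13, P2 = 0xF4, P3 = 0x4C, P4 = 0x20

OFB decryption: S_i = E(K, S_{i−1}) with S_{0} = IV; P_i = C_i ⊕ S_i.
Only C1 changed, to 0x55. In OFB, a change in C_i flips the same bit in P_i only; the keystream is unaffected. Decrypting the received ciphertext:
P1: S = E(K, 0xCE) = 0x46; 0x55 ⊕ 0x46 = 0x13.
P2: S = E(K, 0x46) = 0xBE; 0x4A ⊕ 0xBE = 0xF4.
P3: S = E(K, 0xBE) = 0x36; 0x7A ⊕ 0x36 = 0x4C.
P4: S = E(K, 0x36) = 0xAE; 0x8E ⊕ 0xAE = 0x20.
Blocks that differ from the original plaintext: P1.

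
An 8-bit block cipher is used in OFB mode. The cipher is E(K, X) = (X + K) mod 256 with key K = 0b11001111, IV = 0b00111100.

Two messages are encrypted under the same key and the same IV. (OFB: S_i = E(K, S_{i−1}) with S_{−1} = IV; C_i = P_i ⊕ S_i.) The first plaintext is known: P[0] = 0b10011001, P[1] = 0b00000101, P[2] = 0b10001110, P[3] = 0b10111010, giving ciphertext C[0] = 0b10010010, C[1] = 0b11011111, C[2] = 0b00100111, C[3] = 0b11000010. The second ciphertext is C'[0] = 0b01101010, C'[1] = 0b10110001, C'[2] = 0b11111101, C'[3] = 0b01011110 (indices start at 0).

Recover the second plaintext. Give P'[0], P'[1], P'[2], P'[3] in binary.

P'[0] = 0b01100001, P'[1] = 0b01101011, P'[2] = 0b01010100, P'[3] = 0b00100110

In OFB with a reused IV, both messages share the same keystream S_i, so C_i ⊕ C'_i = P_i ⊕ P'_i and thus P'_i = P_i ⊕ C_i ⊕ C'_i.
P'[0]: 0b10011001 ⊕ 0b10010010 ⊕ 0b01101010 = 0b01100001.
P'[1]: 0b00000101 ⊕ 0b11011111 ⊕ 0b10110001 = 0b01101011.
P'[2]: 0b10001110 ⊕ 0b00100111 ⊕ 0b11111101 = 0b01010100.
P'[3]: 0b10111010 ⊕ 0b11000010 ⊕ 0b01011110 = 0b00100110.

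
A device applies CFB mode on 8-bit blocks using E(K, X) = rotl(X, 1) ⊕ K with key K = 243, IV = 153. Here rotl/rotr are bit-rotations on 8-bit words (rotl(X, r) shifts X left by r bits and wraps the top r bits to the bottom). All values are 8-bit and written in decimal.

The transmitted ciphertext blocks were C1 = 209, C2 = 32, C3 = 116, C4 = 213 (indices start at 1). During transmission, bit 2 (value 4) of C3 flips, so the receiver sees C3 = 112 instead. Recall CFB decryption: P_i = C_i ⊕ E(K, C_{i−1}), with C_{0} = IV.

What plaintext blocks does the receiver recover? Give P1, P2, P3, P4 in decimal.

Only C3 changed, to 112. In CFB, a change in C_i flips the same bit in P_i and garbles P_{i+1}. Decrypting the received ciphertext:
P1: E(K, 153) = 192; 209 ⊕ 192 = 17.
P2: E(K, 209) = 80; 32 ⊕ 80 = 112.
P3: E(K, 32) = 179; 112 ⊕ 179 = 195.
P4: E(K, 112) = 19; 213 ⊕ 19 = 198.
Blocks that differ from the original plaintext: P3, P4.

P1 = 17, P2 = 112, P3 = 195, P4 = 198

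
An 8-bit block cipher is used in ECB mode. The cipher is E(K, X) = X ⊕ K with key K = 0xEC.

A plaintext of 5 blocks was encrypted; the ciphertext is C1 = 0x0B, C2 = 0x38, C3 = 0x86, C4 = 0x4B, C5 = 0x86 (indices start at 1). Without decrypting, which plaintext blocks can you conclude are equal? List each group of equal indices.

ECB encrypts each block independently with the same key, so equal ciphertext blocks imply equal plaintext blocks.
C3 = C5 = 0x86, so P3 = P5.

P3 = P5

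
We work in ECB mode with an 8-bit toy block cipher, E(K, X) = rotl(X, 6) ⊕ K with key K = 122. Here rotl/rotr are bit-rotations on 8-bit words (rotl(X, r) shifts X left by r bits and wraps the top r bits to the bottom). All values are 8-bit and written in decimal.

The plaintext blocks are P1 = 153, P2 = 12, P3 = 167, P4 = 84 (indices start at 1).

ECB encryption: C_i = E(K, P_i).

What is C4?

C4: E(K, 84) = 111.

C4 = 111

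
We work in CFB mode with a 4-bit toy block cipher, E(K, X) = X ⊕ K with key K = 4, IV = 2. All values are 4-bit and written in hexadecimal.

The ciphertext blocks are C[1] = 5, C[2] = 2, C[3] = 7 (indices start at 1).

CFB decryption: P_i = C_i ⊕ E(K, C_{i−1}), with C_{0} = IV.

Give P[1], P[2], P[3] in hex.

P[1]: E(K, 2) = 6; 5 ⊕ 6 = 3.
P[2]: E(K, 5) = 1; 2 ⊕ 1 = 3.
P[3]: E(K, 2) = 6; 7 ⊕ 6 = 1.

P[1] = 3, P[2] = 3, P[3] = 1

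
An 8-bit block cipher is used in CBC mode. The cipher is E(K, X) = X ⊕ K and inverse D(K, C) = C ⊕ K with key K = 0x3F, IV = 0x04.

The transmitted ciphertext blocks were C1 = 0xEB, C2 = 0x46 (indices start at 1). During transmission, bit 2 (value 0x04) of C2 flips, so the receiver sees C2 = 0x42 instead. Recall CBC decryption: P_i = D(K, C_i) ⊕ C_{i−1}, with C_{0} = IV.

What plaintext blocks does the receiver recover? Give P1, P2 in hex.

P1 = 0xD0, P2 = 0x96

Only C2 changed, to 0x42. In CBC, a change in C_i garbles P_i and flips the same bit in P_{i+1}. Decrypting the received ciphertext:
P1: D(K, 0xEB) = 0xD4; 0xD4 ⊕ 0x04 = 0xD0.
P2: D(K, 0x42) = 0x7D; 0x7D ⊕ 0xEB = 0x96.
Blocks that differ from the original plaintext: P2.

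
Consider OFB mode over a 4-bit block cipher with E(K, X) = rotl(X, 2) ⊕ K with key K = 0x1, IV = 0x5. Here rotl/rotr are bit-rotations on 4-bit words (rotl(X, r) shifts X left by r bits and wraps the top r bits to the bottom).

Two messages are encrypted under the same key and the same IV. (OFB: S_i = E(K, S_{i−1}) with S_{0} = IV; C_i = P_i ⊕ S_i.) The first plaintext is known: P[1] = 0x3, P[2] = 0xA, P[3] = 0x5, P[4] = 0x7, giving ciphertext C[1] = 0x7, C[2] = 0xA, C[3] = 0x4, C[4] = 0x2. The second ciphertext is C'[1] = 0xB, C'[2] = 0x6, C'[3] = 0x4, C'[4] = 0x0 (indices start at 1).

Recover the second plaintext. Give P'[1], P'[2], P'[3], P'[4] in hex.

In OFB with a reused IV, both messages share the same keystream S_i, so C_i ⊕ C'_i = P_i ⊕ P'_i and thus P'_i = P_i ⊕ C_i ⊕ C'_i.
P'[1]: 0x3 ⊕ 0x7 ⊕ 0xB = 0xF.
P'[2]: 0xA ⊕ 0xA ⊕ 0x6 = 0x6.
P'[3]: 0x5 ⊕ 0x4 ⊕ 0x4 = 0x5.
P'[4]: 0x7 ⊕ 0x2 ⊕ 0x0 = 0x5.

P'[1] = 0xF, P'[2] = 0x6, P'[3] = 0x5, P'[4] = 0x5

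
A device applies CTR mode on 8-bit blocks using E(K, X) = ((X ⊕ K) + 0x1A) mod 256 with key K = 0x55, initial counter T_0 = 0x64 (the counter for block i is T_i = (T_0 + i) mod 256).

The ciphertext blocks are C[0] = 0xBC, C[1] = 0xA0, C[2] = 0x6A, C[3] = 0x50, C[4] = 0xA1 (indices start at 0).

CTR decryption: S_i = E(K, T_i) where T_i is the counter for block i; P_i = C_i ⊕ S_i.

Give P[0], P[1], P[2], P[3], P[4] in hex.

P[0] = 0xF7, P[1] = 0xEA, P[2] = 0x27, P[3] = 0x1C, P[4] = 0xF6

P[0]: T = 0x64, S = E(K, T) = 0x4B; 0xBC ⊕ 0x4B = 0xF7.
P[1]: T = 0x65, S = E(K, T) = 0x4A; 0xA0 ⊕ 0x4A = 0xEA.
P[2]: T = 0x66, S = E(K, T) = 0x4D; 0x6A ⊕ 0x4D = 0x27.
P[3]: T = 0x67, S = E(K, T) = 0x4C; 0x50 ⊕ 0x4C = 0x1C.
P[4]: T = 0x68, S = E(K, T) = 0x57; 0xA1 ⊕ 0x57 = 0xF6.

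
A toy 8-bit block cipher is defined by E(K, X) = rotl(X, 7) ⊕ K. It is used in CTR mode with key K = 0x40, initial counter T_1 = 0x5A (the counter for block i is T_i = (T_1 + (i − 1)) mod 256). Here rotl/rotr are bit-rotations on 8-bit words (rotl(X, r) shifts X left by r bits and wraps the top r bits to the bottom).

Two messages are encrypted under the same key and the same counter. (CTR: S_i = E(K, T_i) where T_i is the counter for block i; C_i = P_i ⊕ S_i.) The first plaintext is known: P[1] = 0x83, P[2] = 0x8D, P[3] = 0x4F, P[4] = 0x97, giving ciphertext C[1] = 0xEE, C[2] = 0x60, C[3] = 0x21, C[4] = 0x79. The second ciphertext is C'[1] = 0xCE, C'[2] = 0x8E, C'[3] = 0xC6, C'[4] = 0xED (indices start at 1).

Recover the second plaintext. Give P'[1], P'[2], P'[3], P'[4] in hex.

P'[1] = 0xA3, P'[2] = 0x63, P'[3] = 0xA8, P'[4] = 0x03

In CTR with a reused counter, both messages share the same keystream S_i, so C_i ⊕ C'_i = P_i ⊕ P'_i and thus P'_i = P_i ⊕ C_i ⊕ C'_i.
P'[1]: 0x83 ⊕ 0xEE ⊕ 0xCE = 0xA3.
P'[2]: 0x8D ⊕ 0x60 ⊕ 0x8E = 0x63.
P'[3]: 0x4F ⊕ 0x21 ⊕ 0xC6 = 0xA8.
P'[4]: 0x97 ⊕ 0x79 ⊕ 0xED = 0x03.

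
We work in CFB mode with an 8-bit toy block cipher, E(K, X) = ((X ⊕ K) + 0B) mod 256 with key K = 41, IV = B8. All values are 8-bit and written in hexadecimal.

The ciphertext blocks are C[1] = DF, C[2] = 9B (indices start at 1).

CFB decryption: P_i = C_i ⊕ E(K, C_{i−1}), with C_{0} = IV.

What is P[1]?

P[1]: E(K, B8) = 04; DF ⊕ 04 = DB.

P[1] = DB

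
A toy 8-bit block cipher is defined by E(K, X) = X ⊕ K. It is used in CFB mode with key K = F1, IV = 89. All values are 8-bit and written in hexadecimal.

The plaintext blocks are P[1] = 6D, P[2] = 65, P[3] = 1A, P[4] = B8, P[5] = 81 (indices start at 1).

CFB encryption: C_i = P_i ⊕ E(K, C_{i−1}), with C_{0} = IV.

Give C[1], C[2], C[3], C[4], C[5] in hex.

C[1] = 15, C[2] = 81, C[3] = 6A, C[4] = 23, C[5] = 53

C[1]: E(K, 89) = 78; 6D ⊕ 78 = 15.
C[2]: E(K, 15) = E4; 65 ⊕ E4 = 81.
C[3]: E(K, 81) = 70; 1A ⊕ 70 = 6A.
C[4]: E(K, 6A) = 9B; B8 ⊕ 9B = 23.
C[5]: E(K, 23) = D2; 81 ⊕ D2 = 53.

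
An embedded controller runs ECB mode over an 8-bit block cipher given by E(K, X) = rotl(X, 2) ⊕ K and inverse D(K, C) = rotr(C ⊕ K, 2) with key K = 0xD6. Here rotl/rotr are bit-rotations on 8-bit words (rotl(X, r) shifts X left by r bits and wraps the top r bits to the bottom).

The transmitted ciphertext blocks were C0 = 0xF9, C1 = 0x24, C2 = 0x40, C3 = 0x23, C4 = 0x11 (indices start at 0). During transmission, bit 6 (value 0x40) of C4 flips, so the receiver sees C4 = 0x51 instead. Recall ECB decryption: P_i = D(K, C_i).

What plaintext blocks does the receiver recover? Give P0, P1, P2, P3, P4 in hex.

P0 = 0xCB, P1 = 0xBC, P2 = 0xA5, P3 = 0x7D, P4 = 0xE1

Only C4 changed, to 0x51. In ECB, a change in C_i affects only P_i. Decrypting the received ciphertext:
P0: D(K, 0xF9) = 0xCB.
P1: D(K, 0x24) = 0xBC.
P2: D(K, 0x40) = 0xA5.
P3: D(K, 0x23) = 0x7D.
P4: D(K, 0x51) = 0xE1.
Blocks that differ from the original plaintext: P4.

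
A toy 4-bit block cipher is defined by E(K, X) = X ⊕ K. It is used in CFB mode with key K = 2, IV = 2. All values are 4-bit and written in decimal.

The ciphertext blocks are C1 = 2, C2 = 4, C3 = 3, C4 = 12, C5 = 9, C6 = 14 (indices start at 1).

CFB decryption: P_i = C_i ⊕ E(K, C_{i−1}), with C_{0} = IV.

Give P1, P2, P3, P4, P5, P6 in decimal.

P1: E(K, 2) = 0; 2 ⊕ 0 = 2.
P2: E(K, 2) = 0; 4 ⊕ 0 = 4.
P3: E(K, 4) = 6; 3 ⊕ 6 = 5.
P4: E(K, 3) = 1; 12 ⊕ 1 = 13.
P5: E(K, 12) = 14; 9 ⊕ 14 = 7.
P6: E(K, 9) = 11; 14 ⊕ 11 = 5.

P1 = 2, P2 = 4, P3 = 5, P4 = 13, P5 = 7, P6 = 5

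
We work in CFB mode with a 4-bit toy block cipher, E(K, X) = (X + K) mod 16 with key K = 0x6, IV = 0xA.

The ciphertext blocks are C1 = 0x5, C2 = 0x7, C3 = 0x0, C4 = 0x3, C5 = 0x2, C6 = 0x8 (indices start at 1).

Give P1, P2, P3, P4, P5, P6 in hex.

P1 = 0x5, P2 = 0xC, P3 = 0xD, P4 = 0x5, P5 = 0xB, P6 = 0x0

CFB decryption: P_i = C_i ⊕ E(K, C_{i−1}), with C_{0} = IV.
P1: E(K, 0xA) = 0x0; 0x5 ⊕ 0x0 = 0x5.
P2: E(K, 0x5) = 0xB; 0x7 ⊕ 0xB = 0xC.
P3: E(K, 0x7) = 0xD; 0x0 ⊕ 0xD = 0xD.
P4: E(K, 0x0) = 0x6; 0x3 ⊕ 0x6 = 0x5.
P5: E(K, 0x3) = 0x9; 0x2 ⊕ 0x9 = 0xB.
P6: E(K, 0x2) = 0x8; 0x8 ⊕ 0x8 = 0x0.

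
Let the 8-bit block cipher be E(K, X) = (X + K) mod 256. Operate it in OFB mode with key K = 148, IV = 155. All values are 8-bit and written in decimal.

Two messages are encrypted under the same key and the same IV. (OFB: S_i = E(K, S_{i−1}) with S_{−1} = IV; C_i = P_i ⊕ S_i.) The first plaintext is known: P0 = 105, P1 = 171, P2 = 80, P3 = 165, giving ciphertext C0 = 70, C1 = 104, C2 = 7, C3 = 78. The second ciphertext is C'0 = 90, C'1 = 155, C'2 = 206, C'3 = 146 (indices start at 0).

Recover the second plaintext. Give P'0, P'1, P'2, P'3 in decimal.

P'0 = 117, P'1 = 88, P'2 = 153, P'3 = 121

In OFB with a reused IV, both messages share the same keystream S_i, so C_i ⊕ C'_i = P_i ⊕ P'_i and thus P'_i = P_i ⊕ C_i ⊕ C'_i.
P'0: 105 ⊕ 70 ⊕ 90 = 117.
P'1: 171 ⊕ 104 ⊕ 155 = 88.
P'2: 80 ⊕ 7 ⊕ 206 = 153.
P'3: 165 ⊕ 78 ⊕ 146 = 121.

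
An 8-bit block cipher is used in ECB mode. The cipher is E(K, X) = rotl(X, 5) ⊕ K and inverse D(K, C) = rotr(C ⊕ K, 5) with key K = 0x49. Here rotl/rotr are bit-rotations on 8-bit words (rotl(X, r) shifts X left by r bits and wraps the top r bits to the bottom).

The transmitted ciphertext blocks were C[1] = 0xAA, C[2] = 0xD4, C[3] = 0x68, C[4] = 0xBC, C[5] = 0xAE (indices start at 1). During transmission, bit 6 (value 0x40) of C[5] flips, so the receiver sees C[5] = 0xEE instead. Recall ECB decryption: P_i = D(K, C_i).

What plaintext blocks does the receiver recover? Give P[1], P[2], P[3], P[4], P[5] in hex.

P[1] = 0x1F, P[2] = 0xEC, P[3] = 0x09, P[4] = 0xAF, P[5] = 0x3D

Only C[5] changed, to 0xEE. In ECB, a change in C_i affects only P_i. Decrypting the received ciphertext:
P[1]: D(K, 0xAA) = 0x1F.
P[2]: D(K, 0xD4) = 0xEC.
P[3]: D(K, 0x68) = 0x09.
P[4]: D(K, 0xBC) = 0xAF.
P[5]: D(K, 0xEE) = 0x3D.
Blocks that differ from the original plaintext: P[5].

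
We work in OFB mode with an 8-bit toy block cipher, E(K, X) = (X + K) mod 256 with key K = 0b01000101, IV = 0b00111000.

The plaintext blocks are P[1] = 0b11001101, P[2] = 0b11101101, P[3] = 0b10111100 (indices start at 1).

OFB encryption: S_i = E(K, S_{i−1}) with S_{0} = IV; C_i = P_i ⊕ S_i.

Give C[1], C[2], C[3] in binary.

C[1] = 0b10110000, C[2] = 0b00101111, C[3] = 0b10111011

C[1]: S = E(K, 0b00111000) = 0b01111101; 0b11001101 ⊕ 0b01111101 = 0b10110000.
C[2]: S = E(K, 0b01111101) = 0b11000010; 0b11101101 ⊕ 0b11000010 = 0b00101111.
C[3]: S = E(K, 0b11000010) = 0b00000111; 0b10111100 ⊕ 0b00000111 = 0b10111011.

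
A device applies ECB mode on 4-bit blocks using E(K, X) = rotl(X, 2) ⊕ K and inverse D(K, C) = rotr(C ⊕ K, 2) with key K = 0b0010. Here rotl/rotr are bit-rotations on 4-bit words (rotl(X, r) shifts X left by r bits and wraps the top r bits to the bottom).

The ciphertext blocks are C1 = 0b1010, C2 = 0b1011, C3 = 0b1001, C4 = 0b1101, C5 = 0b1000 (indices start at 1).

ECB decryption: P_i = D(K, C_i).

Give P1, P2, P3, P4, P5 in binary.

P1 = 0b0010, P2 = 0b0110, P3 = 0b1110, P4 = 0b1111, P5 = 0b1010

P1: D(K, 0b1010) = 0b0010.
P2: D(K, 0b1011) = 0b0110.
P3: D(K, 0b1001) = 0b1110.
P4: D(K, 0b1101) = 0b1111.
P5: D(K, 0b1000) = 0b1010.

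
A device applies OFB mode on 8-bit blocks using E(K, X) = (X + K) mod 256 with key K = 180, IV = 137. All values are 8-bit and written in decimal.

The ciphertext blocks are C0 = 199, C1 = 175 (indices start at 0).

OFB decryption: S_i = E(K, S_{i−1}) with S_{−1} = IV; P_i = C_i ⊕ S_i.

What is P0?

P0: S = E(K, 137) = 61; 199 ⊕ 61 = 250.

P0 = 250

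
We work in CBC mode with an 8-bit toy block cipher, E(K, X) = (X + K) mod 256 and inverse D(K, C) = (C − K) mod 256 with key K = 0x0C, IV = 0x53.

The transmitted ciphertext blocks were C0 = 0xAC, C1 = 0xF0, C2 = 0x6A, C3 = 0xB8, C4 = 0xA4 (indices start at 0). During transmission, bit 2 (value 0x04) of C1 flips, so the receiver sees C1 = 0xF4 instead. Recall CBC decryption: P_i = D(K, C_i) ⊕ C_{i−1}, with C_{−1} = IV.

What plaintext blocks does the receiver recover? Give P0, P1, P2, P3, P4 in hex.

P0 = 0xF3, P1 = 0x44, P2 = 0xAA, P3 = 0xC6, P4 = 0x20

Only C1 changed, to 0xF4. In CBC, a change in C_i garbles P_i and flips the same bit in P_{i+1}. Decrypting the received ciphertext:
P0: D(K, 0xAC) = 0xA0; 0xA0 ⊕ 0x53 = 0xF3.
P1: D(K, 0xF4) = 0xE8; 0xE8 ⊕ 0xAC = 0x44.
P2: D(K, 0x6A) = 0x5E; 0x5E ⊕ 0xF4 = 0xAA.
P3: D(K, 0xB8) = 0xAC; 0xAC ⊕ 0x6A = 0xC6.
P4: D(K, 0xA4) = 0x98; 0x98 ⊕ 0xB8 = 0x20.
Blocks that differ from the original plaintext: P1, P2.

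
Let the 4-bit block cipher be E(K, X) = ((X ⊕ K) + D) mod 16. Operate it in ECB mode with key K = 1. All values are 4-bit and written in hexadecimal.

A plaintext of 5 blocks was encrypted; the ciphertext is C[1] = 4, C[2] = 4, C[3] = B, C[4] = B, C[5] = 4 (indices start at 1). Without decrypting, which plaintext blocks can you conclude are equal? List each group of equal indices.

ECB encrypts each block independently with the same key, so equal ciphertext blocks imply equal plaintext blocks.
C[1] = C[2] = C[5] = 4, so P[1] = P[2] = P[5].
C[3] = C[4] = B, so P[3] = P[4].

P[1] = P[2] = P[5]; P[3] = P[4]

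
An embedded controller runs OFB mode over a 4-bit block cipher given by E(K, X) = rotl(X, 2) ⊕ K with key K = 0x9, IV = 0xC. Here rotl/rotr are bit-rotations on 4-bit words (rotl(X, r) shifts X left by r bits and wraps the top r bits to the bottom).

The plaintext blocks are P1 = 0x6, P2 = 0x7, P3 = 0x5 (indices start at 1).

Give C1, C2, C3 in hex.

OFB encryption: S_i = E(K, S_{i−1}) with S_{0} = IV; C_i = P_i ⊕ S_i.
C1: S = E(K, 0xC) = 0xA; 0x6 ⊕ 0xA = 0xC.
C2: S = E(K, 0xA) = 0x3; 0x7 ⊕ 0x3 = 0x4.
C3: S = E(K, 0x3) = 0x5; 0x5 ⊕ 0x5 = 0x0.

C1 = 0xC, C2 = 0x4, C3 = 0x0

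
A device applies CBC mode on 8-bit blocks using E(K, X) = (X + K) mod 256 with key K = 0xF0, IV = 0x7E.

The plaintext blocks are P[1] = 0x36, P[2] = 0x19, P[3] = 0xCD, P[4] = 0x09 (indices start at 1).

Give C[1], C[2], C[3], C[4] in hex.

C[1] = 0x38, C[2] = 0x11, C[3] = 0xCC, C[4] = 0xB5

CBC encryption: C_i = E(K, P_i ⊕ C_{i−1}), with C_{0} = IV.
C[1]: P[1] ⊕ 0x7E = 0x48; E(K, 0x48) = 0x38.
C[2]: P[2] ⊕ 0x38 = 0x21; E(K, 0x21) = 0x11.
C[3]: P[3] ⊕ 0x11 = 0xDC; E(K, 0xDC) = 0xCC.
C[4]: P[4] ⊕ 0xCC = 0xC5; E(K, 0xC5) = 0xB5.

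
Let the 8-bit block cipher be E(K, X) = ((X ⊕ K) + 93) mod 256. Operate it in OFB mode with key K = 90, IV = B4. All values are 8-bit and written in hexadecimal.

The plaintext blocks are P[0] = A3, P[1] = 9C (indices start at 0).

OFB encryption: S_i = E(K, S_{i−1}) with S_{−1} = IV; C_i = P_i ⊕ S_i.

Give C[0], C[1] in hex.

C[0]: S = E(K, B4) = B7; A3 ⊕ B7 = 14.
C[1]: S = E(K, B7) = BA; 9C ⊕ BA = 26.

C[0] = 14, C[1] = 26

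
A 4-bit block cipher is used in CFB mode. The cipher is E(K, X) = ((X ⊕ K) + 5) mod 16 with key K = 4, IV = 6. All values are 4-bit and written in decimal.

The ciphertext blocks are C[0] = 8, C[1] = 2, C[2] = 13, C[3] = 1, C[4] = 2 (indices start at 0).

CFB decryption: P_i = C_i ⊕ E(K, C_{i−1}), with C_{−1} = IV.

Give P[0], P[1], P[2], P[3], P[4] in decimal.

P[0]: E(K, 6) = 7; 8 ⊕ 7 = 15.
P[1]: E(K, 8) = 1; 2 ⊕ 1 = 3.
P[2]: E(K, 2) = 11; 13 ⊕ 11 = 6.
P[3]: E(K, 13) = 14; 1 ⊕ 14 = 15.
P[4]: E(K, 1) = 10; 2 ⊕ 10 = 8.

P[0] = 15, P[1] = 3, P[2] = 6, P[3] = 15, P[4] = 8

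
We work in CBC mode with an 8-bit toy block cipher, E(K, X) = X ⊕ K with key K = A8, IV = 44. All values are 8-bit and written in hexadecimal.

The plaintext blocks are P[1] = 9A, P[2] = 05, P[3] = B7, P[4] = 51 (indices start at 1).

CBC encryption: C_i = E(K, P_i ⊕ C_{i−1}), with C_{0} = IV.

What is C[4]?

C[1]: P[1] ⊕ 44 = DE; E(K, DE) = 76.
C[2]: P[2] ⊕ 76 = 73; E(K, 73) = DB.
C[3]: P[3] ⊕ DB = 6C; E(K, 6C) = C4.
C[4]: P[4] ⊕ C4 = 95; E(K, 95) = 3D.

C[4] = 3D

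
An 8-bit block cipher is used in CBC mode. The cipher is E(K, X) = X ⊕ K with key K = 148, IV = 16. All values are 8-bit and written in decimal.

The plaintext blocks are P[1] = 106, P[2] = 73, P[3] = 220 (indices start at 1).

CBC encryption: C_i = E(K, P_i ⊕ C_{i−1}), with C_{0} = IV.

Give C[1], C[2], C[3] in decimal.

C[1]: P[1] ⊕ 16 = 122; E(K, 122) = 238.
C[2]: P[2] ⊕ 238 = 167; E(K, 167) = 51.
C[3]: P[3] ⊕ 51 = 239; E(K, 239) = 123.

C[1] = 238, C[2] = 51, C[3] = 123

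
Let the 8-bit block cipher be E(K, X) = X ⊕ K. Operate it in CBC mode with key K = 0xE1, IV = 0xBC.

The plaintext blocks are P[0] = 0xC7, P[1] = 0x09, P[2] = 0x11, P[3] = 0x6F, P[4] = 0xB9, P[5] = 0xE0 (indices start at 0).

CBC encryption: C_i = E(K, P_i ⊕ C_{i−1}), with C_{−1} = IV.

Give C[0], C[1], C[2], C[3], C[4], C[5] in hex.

C[0]: P[0] ⊕ 0xBC = 0x7B; E(K, 0x7B) = 0x9A.
C[1]: P[1] ⊕ 0x9A = 0x93; E(K, 0x93) = 0x72.
C[2]: P[2] ⊕ 0x72 = 0x63; E(K, 0x63) = 0x82.
C[3]: P[3] ⊕ 0x82 = 0xED; E(K, 0xED) = 0x0C.
C[4]: P[4] ⊕ 0x0C = 0xB5; E(K, 0xB5) = 0x54.
C[5]: P[5] ⊕ 0x54 = 0xB4; E(K, 0xB4) = 0x55.

C[0] = 0x9A, C[1] = 0x72, C[2] = 0x82, C[3] = 0x0C, C[4] = 0x54, C[5] = 0x55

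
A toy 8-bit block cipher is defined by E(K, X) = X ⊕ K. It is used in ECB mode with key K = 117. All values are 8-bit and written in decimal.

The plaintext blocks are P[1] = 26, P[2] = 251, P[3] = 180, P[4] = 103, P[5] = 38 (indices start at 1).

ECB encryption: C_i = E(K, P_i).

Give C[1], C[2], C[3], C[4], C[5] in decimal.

C[1]: E(K, 26) = 111.
C[2]: E(K, 251) = 142.
C[3]: E(K, 180) = 193.
C[4]: E(K, 103) = 18.
C[5]: E(K, 38) = 83.

C[1] = 111, C[2] = 142, C[3] = 193, C[4] = 18, C[5] = 83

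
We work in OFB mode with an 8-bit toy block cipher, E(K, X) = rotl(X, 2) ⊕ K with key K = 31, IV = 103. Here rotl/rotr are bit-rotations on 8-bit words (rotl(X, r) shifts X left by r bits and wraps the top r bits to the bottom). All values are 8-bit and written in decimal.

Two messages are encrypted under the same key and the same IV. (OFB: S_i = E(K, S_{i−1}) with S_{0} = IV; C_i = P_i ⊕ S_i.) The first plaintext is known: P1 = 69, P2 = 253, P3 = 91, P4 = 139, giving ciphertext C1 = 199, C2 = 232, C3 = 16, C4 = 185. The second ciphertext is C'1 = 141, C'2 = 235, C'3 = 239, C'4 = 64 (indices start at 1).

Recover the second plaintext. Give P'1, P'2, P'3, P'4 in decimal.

P'1 = 15, P'2 = 254, P'3 = 164, P'4 = 114

In OFB with a reused IV, both messages share the same keystream S_i, so C_i ⊕ C'_i = P_i ⊕ P'_i and thus P'_i = P_i ⊕ C_i ⊕ C'_i.
P'1: 69 ⊕ 199 ⊕ 141 = 15.
P'2: 253 ⊕ 232 ⊕ 235 = 254.
P'3: 91 ⊕ 16 ⊕ 239 = 164.
P'4: 139 ⊕ 185 ⊕ 64 = 114.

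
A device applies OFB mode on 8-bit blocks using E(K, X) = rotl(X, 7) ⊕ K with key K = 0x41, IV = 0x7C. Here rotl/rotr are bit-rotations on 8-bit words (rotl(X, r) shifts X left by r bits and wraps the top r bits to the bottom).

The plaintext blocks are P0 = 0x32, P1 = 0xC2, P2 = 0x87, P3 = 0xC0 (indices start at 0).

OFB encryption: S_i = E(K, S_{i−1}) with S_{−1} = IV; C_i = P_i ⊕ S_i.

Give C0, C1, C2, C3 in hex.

C0: S = E(K, 0x7C) = 0x7F; 0x32 ⊕ 0x7F = 0x4D.
C1: S = E(K, 0x7F) = 0xFE; 0xC2 ⊕ 0xFE = 0x3C.
C2: S = E(K, 0xFE) = 0x3E; 0x87 ⊕ 0x3E = 0xB9.
C3: S = E(K, 0x3E) = 0x5E; 0xC0 ⊕ 0x5E = 0x9E.

C0 = 0x4D, C1 = 0x3C, C2 = 0xB9, C3 = 0x9E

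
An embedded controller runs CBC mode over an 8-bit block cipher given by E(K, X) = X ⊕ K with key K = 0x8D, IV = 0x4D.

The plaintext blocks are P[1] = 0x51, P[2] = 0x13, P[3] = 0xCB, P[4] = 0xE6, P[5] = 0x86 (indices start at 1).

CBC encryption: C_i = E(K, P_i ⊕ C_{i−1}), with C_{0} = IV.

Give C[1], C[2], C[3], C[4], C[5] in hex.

C[1]: P[1] ⊕ 0x4D = 0x1C; E(K, 0x1C) = 0x91.
C[2]: P[2] ⊕ 0x91 = 0x82; E(K, 0x82) = 0x0F.
C[3]: P[3] ⊕ 0x0F = 0xC4; E(K, 0xC4) = 0x49.
C[4]: P[4] ⊕ 0x49 = 0xAF; E(K, 0xAF) = 0x22.
C[5]: P[5] ⊕ 0x22 = 0xA4; E(K, 0xA4) = 0x29.

C[1] = 0x91, C[2] = 0x0F, C[3] = 0x49, C[4] = 0x22, C[5] = 0x29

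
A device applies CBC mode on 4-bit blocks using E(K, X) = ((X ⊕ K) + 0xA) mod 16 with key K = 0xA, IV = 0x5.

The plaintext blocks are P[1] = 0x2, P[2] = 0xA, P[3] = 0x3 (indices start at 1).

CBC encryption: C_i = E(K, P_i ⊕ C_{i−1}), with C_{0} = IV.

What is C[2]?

C[1]: P[1] ⊕ 0x5 = 0x7; E(K, 0x7) = 0x7.
C[2]: P[2] ⊕ 0x7 = 0xD; E(K, 0xD) = 0x1.

C[2] = 0x1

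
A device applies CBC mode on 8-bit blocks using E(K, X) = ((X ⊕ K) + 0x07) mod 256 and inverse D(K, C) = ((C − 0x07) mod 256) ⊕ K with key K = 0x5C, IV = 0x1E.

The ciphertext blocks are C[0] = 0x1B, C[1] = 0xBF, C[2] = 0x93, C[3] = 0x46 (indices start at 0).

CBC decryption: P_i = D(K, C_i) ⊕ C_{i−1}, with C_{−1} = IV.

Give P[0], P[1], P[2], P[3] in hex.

P[0]: D(K, 0x1B) = 0x48; 0x48 ⊕ 0x1E = 0x56.
P[1]: D(K, 0xBF) = 0xE4; 0xE4 ⊕ 0x1B = 0xFF.
P[2]: D(K, 0x93) = 0xD0; 0xD0 ⊕ 0xBF = 0x6F.
P[3]: D(K, 0x46) = 0x63; 0x63 ⊕ 0x93 = 0xF0.

P[0] = 0x56, P[1] = 0xFF, P[2] = 0x6F, P[3] = 0xF0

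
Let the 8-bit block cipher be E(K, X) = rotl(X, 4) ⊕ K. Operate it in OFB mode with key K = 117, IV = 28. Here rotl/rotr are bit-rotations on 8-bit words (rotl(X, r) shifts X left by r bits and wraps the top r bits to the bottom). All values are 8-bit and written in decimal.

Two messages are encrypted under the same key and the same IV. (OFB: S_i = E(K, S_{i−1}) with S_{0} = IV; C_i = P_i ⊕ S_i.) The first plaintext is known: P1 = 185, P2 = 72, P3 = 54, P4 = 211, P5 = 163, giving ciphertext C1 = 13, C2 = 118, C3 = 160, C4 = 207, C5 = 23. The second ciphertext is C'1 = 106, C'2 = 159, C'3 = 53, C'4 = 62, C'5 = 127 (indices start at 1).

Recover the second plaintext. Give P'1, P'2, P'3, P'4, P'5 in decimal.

P'1 = 222, P'2 = 161, P'3 = 163, P'4 = 34, P'5 = 203

In OFB with a reused IV, both messages share the same keystream S_i, so C_i ⊕ C'_i = P_i ⊕ P'_i and thus P'_i = P_i ⊕ C_i ⊕ C'_i.
P'1: 185 ⊕ 13 ⊕ 106 = 222.
P'2: 72 ⊕ 118 ⊕ 159 = 161.
P'3: 54 ⊕ 160 ⊕ 53 = 163.
P'4: 211 ⊕ 207 ⊕ 62 = 34.
P'5: 163 ⊕ 23 ⊕ 127 = 203.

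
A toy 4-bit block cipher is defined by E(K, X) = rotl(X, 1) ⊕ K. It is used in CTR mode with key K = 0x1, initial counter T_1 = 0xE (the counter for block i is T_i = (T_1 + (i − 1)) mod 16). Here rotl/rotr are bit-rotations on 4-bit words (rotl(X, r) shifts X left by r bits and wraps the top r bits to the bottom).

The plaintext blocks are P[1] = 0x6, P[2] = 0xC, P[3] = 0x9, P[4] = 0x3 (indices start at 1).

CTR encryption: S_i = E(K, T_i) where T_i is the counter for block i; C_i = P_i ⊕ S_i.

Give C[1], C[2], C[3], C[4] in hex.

C[1] = 0xA, C[2] = 0x2, C[3] = 0x8, C[4] = 0x0

C[1]: T = 0xE, S = E(K, T) = 0xC; 0x6 ⊕ 0xC = 0xA.
C[2]: T = 0xF, S = E(K, T) = 0xE; 0xC ⊕ 0xE = 0x2.
C[3]: T = 0x0, S = E(K, T) = 0x1; 0x9 ⊕ 0x1 = 0x8.
C[4]: T = 0x1, S = E(K, T) = 0x3; 0x3 ⊕ 0x3 = 0x0.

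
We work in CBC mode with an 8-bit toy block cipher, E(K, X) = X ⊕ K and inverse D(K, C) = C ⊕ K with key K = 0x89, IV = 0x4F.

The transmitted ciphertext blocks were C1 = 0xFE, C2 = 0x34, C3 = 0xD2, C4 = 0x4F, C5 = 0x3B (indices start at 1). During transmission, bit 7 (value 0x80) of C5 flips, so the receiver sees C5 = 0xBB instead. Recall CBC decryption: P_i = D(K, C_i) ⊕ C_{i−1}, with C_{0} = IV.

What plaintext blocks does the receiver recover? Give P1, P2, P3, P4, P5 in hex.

P1 = 0x38, P2 = 0x43, P3 = 0x6F, P4 = 0x14, P5 = 0x7D

Only C5 changed, to 0xBB. In CBC, a change in C_i garbles P_i and flips the same bit in P_{i+1}. Decrypting the received ciphertext:
P1: D(K, 0xFE) = 0x77; 0x77 ⊕ 0x4F = 0x38.
P2: D(K, 0x34) = 0xBD; 0xBD ⊕ 0xFE = 0x43.
P3: D(K, 0xD2) = 0x5B; 0x5B ⊕ 0x34 = 0x6F.
P4: D(K, 0x4F) = 0xC6; 0xC6 ⊕ 0xD2 = 0x14.
P5: D(K, 0xBB) = 0x32; 0x32 ⊕ 0x4F = 0x7D.
Blocks that differ from the original plaintext: P5.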